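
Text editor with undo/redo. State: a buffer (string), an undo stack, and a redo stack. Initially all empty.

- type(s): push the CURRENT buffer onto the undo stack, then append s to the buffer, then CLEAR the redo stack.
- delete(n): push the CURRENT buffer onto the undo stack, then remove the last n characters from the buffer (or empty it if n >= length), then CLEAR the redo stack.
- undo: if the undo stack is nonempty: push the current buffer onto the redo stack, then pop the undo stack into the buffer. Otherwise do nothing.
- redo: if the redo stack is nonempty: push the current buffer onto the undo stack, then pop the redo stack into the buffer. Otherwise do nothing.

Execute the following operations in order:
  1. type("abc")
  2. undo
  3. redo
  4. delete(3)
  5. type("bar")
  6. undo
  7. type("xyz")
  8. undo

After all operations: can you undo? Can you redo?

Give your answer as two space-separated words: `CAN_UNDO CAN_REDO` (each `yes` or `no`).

Answer: yes yes

Derivation:
After op 1 (type): buf='abc' undo_depth=1 redo_depth=0
After op 2 (undo): buf='(empty)' undo_depth=0 redo_depth=1
After op 3 (redo): buf='abc' undo_depth=1 redo_depth=0
After op 4 (delete): buf='(empty)' undo_depth=2 redo_depth=0
After op 5 (type): buf='bar' undo_depth=3 redo_depth=0
After op 6 (undo): buf='(empty)' undo_depth=2 redo_depth=1
After op 7 (type): buf='xyz' undo_depth=3 redo_depth=0
After op 8 (undo): buf='(empty)' undo_depth=2 redo_depth=1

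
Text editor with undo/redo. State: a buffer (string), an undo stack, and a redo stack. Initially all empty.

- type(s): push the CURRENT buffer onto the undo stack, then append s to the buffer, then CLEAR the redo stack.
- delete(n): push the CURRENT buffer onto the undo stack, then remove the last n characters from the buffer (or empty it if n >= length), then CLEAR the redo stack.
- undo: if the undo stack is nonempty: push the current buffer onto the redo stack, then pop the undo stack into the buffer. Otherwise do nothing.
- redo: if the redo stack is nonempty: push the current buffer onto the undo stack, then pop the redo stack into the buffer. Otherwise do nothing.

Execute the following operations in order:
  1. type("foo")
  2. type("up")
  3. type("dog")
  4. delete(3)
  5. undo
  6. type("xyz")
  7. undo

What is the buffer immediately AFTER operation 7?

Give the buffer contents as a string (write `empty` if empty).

After op 1 (type): buf='foo' undo_depth=1 redo_depth=0
After op 2 (type): buf='fooup' undo_depth=2 redo_depth=0
After op 3 (type): buf='fooupdog' undo_depth=3 redo_depth=0
After op 4 (delete): buf='fooup' undo_depth=4 redo_depth=0
After op 5 (undo): buf='fooupdog' undo_depth=3 redo_depth=1
After op 6 (type): buf='fooupdogxyz' undo_depth=4 redo_depth=0
After op 7 (undo): buf='fooupdog' undo_depth=3 redo_depth=1

Answer: fooupdog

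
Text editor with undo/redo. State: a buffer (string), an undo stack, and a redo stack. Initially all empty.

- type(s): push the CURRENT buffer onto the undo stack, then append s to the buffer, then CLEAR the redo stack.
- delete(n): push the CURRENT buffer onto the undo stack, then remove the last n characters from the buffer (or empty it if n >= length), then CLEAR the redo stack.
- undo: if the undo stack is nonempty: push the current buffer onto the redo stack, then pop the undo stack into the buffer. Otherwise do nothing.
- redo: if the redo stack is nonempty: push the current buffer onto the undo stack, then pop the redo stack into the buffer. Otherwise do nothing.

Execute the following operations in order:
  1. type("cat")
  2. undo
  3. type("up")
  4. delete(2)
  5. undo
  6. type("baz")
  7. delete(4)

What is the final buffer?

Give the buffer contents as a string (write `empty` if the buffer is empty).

After op 1 (type): buf='cat' undo_depth=1 redo_depth=0
After op 2 (undo): buf='(empty)' undo_depth=0 redo_depth=1
After op 3 (type): buf='up' undo_depth=1 redo_depth=0
After op 4 (delete): buf='(empty)' undo_depth=2 redo_depth=0
After op 5 (undo): buf='up' undo_depth=1 redo_depth=1
After op 6 (type): buf='upbaz' undo_depth=2 redo_depth=0
After op 7 (delete): buf='u' undo_depth=3 redo_depth=0

Answer: u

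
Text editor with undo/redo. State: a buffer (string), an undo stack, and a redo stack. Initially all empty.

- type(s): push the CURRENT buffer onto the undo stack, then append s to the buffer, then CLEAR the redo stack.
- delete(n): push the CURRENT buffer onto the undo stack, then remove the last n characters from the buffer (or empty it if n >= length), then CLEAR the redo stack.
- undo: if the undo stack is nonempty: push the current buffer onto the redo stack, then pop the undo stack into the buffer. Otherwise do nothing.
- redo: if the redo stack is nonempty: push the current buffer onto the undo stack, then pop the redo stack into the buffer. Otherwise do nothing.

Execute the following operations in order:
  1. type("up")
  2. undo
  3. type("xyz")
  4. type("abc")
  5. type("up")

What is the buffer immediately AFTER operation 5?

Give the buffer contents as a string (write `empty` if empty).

After op 1 (type): buf='up' undo_depth=1 redo_depth=0
After op 2 (undo): buf='(empty)' undo_depth=0 redo_depth=1
After op 3 (type): buf='xyz' undo_depth=1 redo_depth=0
After op 4 (type): buf='xyzabc' undo_depth=2 redo_depth=0
After op 5 (type): buf='xyzabcup' undo_depth=3 redo_depth=0

Answer: xyzabcup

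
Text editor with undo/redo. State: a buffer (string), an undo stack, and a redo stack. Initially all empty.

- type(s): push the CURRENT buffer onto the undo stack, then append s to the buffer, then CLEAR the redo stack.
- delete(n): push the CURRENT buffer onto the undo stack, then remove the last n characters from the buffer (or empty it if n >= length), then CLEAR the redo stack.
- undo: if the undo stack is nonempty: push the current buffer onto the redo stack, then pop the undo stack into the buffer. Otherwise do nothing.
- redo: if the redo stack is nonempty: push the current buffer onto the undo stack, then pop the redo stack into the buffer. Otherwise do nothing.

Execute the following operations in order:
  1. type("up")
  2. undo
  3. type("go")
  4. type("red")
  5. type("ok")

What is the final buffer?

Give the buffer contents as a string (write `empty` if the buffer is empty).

After op 1 (type): buf='up' undo_depth=1 redo_depth=0
After op 2 (undo): buf='(empty)' undo_depth=0 redo_depth=1
After op 3 (type): buf='go' undo_depth=1 redo_depth=0
After op 4 (type): buf='gored' undo_depth=2 redo_depth=0
After op 5 (type): buf='goredok' undo_depth=3 redo_depth=0

Answer: goredok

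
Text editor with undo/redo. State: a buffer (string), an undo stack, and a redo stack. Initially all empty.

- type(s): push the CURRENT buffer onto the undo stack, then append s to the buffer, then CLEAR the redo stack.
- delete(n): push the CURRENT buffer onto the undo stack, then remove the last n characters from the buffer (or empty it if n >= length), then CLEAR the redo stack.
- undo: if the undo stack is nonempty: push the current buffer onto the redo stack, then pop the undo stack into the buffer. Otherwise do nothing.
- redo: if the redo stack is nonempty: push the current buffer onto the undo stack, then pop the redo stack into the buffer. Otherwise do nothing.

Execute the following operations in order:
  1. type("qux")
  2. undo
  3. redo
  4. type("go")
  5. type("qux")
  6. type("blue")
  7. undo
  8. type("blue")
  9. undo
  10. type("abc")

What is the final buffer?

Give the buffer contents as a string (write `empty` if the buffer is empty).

After op 1 (type): buf='qux' undo_depth=1 redo_depth=0
After op 2 (undo): buf='(empty)' undo_depth=0 redo_depth=1
After op 3 (redo): buf='qux' undo_depth=1 redo_depth=0
After op 4 (type): buf='quxgo' undo_depth=2 redo_depth=0
After op 5 (type): buf='quxgoqux' undo_depth=3 redo_depth=0
After op 6 (type): buf='quxgoquxblue' undo_depth=4 redo_depth=0
After op 7 (undo): buf='quxgoqux' undo_depth=3 redo_depth=1
After op 8 (type): buf='quxgoquxblue' undo_depth=4 redo_depth=0
After op 9 (undo): buf='quxgoqux' undo_depth=3 redo_depth=1
After op 10 (type): buf='quxgoquxabc' undo_depth=4 redo_depth=0

Answer: quxgoquxabc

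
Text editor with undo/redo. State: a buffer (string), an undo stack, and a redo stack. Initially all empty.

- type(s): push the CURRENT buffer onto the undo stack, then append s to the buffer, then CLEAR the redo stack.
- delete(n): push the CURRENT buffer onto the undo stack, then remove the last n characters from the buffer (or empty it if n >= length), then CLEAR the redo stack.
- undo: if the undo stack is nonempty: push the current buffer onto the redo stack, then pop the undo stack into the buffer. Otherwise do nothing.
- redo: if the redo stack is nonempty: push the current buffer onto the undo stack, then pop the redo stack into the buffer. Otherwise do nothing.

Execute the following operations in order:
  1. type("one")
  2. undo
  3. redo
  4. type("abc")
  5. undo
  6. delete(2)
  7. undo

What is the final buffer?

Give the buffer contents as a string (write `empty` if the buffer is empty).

After op 1 (type): buf='one' undo_depth=1 redo_depth=0
After op 2 (undo): buf='(empty)' undo_depth=0 redo_depth=1
After op 3 (redo): buf='one' undo_depth=1 redo_depth=0
After op 4 (type): buf='oneabc' undo_depth=2 redo_depth=0
After op 5 (undo): buf='one' undo_depth=1 redo_depth=1
After op 6 (delete): buf='o' undo_depth=2 redo_depth=0
After op 7 (undo): buf='one' undo_depth=1 redo_depth=1

Answer: one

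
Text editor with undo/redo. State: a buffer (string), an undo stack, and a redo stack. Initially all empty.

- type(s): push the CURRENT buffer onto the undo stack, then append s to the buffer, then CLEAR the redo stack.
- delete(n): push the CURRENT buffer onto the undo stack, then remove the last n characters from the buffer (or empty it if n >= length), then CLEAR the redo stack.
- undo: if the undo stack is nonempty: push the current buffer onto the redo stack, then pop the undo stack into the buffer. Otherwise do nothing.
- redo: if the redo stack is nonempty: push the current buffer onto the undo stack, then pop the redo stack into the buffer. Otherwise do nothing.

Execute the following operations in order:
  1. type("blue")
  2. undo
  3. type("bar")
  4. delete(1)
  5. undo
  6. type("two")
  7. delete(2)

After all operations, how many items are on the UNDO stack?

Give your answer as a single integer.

Answer: 3

Derivation:
After op 1 (type): buf='blue' undo_depth=1 redo_depth=0
After op 2 (undo): buf='(empty)' undo_depth=0 redo_depth=1
After op 3 (type): buf='bar' undo_depth=1 redo_depth=0
After op 4 (delete): buf='ba' undo_depth=2 redo_depth=0
After op 5 (undo): buf='bar' undo_depth=1 redo_depth=1
After op 6 (type): buf='bartwo' undo_depth=2 redo_depth=0
After op 7 (delete): buf='bart' undo_depth=3 redo_depth=0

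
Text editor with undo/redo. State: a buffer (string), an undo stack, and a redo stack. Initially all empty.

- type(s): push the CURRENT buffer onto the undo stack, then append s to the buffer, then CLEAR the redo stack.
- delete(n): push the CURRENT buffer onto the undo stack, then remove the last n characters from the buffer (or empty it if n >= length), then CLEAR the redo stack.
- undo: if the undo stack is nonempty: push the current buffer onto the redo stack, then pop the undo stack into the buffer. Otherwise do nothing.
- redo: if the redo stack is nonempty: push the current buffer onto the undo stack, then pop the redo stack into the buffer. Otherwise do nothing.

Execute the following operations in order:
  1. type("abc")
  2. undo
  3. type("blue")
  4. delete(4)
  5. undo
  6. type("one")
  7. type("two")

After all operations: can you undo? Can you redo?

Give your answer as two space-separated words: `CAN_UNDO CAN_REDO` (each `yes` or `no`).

Answer: yes no

Derivation:
After op 1 (type): buf='abc' undo_depth=1 redo_depth=0
After op 2 (undo): buf='(empty)' undo_depth=0 redo_depth=1
After op 3 (type): buf='blue' undo_depth=1 redo_depth=0
After op 4 (delete): buf='(empty)' undo_depth=2 redo_depth=0
After op 5 (undo): buf='blue' undo_depth=1 redo_depth=1
After op 6 (type): buf='blueone' undo_depth=2 redo_depth=0
After op 7 (type): buf='blueonetwo' undo_depth=3 redo_depth=0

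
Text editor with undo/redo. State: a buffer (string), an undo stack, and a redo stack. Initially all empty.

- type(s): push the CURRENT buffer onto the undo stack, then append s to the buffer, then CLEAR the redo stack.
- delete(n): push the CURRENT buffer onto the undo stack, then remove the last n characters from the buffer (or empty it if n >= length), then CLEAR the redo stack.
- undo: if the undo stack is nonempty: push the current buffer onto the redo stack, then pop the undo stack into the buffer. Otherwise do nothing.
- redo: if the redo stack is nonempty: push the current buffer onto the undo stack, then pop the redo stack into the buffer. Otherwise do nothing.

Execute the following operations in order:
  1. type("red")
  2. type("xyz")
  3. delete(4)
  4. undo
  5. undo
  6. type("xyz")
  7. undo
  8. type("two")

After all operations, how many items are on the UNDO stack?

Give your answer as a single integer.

After op 1 (type): buf='red' undo_depth=1 redo_depth=0
After op 2 (type): buf='redxyz' undo_depth=2 redo_depth=0
After op 3 (delete): buf='re' undo_depth=3 redo_depth=0
After op 4 (undo): buf='redxyz' undo_depth=2 redo_depth=1
After op 5 (undo): buf='red' undo_depth=1 redo_depth=2
After op 6 (type): buf='redxyz' undo_depth=2 redo_depth=0
After op 7 (undo): buf='red' undo_depth=1 redo_depth=1
After op 8 (type): buf='redtwo' undo_depth=2 redo_depth=0

Answer: 2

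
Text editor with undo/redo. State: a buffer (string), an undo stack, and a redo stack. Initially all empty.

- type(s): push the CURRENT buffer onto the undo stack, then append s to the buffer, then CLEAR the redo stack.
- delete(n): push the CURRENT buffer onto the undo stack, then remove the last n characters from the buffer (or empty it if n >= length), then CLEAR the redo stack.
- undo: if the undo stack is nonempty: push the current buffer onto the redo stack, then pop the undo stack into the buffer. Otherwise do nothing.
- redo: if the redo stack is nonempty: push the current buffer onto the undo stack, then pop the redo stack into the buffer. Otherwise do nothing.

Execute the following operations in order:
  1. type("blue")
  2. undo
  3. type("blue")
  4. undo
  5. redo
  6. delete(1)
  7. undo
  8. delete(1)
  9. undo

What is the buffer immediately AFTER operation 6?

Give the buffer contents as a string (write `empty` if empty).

Answer: blu

Derivation:
After op 1 (type): buf='blue' undo_depth=1 redo_depth=0
After op 2 (undo): buf='(empty)' undo_depth=0 redo_depth=1
After op 3 (type): buf='blue' undo_depth=1 redo_depth=0
After op 4 (undo): buf='(empty)' undo_depth=0 redo_depth=1
After op 5 (redo): buf='blue' undo_depth=1 redo_depth=0
After op 6 (delete): buf='blu' undo_depth=2 redo_depth=0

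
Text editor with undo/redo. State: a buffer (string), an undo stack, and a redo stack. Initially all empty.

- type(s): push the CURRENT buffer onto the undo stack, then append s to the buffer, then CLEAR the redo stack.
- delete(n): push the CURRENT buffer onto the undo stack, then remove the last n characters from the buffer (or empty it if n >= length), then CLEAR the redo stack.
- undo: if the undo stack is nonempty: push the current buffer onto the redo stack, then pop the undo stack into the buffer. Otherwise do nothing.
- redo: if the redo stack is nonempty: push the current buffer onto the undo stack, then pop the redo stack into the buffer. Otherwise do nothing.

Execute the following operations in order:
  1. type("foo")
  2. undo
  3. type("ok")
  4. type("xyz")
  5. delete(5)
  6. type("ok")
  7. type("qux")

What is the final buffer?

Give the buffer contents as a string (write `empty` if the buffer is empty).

Answer: okqux

Derivation:
After op 1 (type): buf='foo' undo_depth=1 redo_depth=0
After op 2 (undo): buf='(empty)' undo_depth=0 redo_depth=1
After op 3 (type): buf='ok' undo_depth=1 redo_depth=0
After op 4 (type): buf='okxyz' undo_depth=2 redo_depth=0
After op 5 (delete): buf='(empty)' undo_depth=3 redo_depth=0
After op 6 (type): buf='ok' undo_depth=4 redo_depth=0
After op 7 (type): buf='okqux' undo_depth=5 redo_depth=0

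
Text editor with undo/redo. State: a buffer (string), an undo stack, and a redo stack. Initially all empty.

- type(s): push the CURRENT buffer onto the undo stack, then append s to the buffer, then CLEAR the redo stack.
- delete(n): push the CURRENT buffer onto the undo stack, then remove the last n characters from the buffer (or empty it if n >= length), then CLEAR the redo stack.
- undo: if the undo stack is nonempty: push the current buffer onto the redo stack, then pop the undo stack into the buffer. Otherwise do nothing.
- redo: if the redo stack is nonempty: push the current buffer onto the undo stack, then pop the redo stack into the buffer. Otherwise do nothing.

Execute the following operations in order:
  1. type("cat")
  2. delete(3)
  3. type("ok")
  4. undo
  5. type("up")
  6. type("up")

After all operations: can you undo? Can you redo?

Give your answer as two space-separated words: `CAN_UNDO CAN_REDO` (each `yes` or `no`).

After op 1 (type): buf='cat' undo_depth=1 redo_depth=0
After op 2 (delete): buf='(empty)' undo_depth=2 redo_depth=0
After op 3 (type): buf='ok' undo_depth=3 redo_depth=0
After op 4 (undo): buf='(empty)' undo_depth=2 redo_depth=1
After op 5 (type): buf='up' undo_depth=3 redo_depth=0
After op 6 (type): buf='upup' undo_depth=4 redo_depth=0

Answer: yes no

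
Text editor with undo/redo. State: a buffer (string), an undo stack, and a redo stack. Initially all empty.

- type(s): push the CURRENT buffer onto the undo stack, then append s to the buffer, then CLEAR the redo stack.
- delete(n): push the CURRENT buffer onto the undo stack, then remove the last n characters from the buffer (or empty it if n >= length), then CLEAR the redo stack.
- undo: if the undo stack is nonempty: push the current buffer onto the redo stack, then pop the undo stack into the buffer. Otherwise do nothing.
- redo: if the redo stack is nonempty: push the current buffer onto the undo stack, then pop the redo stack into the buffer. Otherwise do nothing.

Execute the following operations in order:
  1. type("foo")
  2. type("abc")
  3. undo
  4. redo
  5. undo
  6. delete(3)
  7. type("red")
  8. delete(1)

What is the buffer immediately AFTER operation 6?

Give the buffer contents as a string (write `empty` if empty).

Answer: empty

Derivation:
After op 1 (type): buf='foo' undo_depth=1 redo_depth=0
After op 2 (type): buf='fooabc' undo_depth=2 redo_depth=0
After op 3 (undo): buf='foo' undo_depth=1 redo_depth=1
After op 4 (redo): buf='fooabc' undo_depth=2 redo_depth=0
After op 5 (undo): buf='foo' undo_depth=1 redo_depth=1
After op 6 (delete): buf='(empty)' undo_depth=2 redo_depth=0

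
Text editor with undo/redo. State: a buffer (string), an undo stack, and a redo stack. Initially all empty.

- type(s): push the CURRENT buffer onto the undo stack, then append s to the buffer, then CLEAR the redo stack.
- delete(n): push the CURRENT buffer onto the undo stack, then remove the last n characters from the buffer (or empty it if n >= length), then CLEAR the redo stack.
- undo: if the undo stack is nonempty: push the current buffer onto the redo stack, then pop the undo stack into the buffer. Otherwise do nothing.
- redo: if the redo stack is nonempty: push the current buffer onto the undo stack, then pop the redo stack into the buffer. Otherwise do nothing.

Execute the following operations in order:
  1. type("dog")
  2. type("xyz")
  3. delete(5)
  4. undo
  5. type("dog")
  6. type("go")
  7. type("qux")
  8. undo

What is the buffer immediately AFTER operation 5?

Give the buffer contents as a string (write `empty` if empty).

After op 1 (type): buf='dog' undo_depth=1 redo_depth=0
After op 2 (type): buf='dogxyz' undo_depth=2 redo_depth=0
After op 3 (delete): buf='d' undo_depth=3 redo_depth=0
After op 4 (undo): buf='dogxyz' undo_depth=2 redo_depth=1
After op 5 (type): buf='dogxyzdog' undo_depth=3 redo_depth=0

Answer: dogxyzdog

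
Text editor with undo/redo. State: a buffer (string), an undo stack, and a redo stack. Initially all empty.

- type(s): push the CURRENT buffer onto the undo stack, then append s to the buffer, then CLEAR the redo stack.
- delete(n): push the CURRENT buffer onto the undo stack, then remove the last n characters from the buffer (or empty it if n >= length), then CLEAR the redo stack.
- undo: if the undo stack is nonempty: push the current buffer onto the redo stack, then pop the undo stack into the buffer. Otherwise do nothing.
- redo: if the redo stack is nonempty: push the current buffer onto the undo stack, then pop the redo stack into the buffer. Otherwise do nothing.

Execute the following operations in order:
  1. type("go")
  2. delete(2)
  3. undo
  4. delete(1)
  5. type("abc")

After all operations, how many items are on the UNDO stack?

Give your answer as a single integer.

After op 1 (type): buf='go' undo_depth=1 redo_depth=0
After op 2 (delete): buf='(empty)' undo_depth=2 redo_depth=0
After op 3 (undo): buf='go' undo_depth=1 redo_depth=1
After op 4 (delete): buf='g' undo_depth=2 redo_depth=0
After op 5 (type): buf='gabc' undo_depth=3 redo_depth=0

Answer: 3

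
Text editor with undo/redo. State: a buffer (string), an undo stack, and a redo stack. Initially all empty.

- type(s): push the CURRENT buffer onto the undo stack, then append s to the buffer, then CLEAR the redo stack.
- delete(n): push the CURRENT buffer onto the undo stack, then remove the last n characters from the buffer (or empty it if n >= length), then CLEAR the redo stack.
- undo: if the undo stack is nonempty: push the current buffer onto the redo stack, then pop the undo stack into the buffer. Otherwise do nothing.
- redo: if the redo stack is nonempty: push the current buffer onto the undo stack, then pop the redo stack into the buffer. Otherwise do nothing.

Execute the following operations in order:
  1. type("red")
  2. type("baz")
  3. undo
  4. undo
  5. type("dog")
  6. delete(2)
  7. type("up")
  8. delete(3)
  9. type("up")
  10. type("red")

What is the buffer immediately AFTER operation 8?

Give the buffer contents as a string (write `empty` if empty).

After op 1 (type): buf='red' undo_depth=1 redo_depth=0
After op 2 (type): buf='redbaz' undo_depth=2 redo_depth=0
After op 3 (undo): buf='red' undo_depth=1 redo_depth=1
After op 4 (undo): buf='(empty)' undo_depth=0 redo_depth=2
After op 5 (type): buf='dog' undo_depth=1 redo_depth=0
After op 6 (delete): buf='d' undo_depth=2 redo_depth=0
After op 7 (type): buf='dup' undo_depth=3 redo_depth=0
After op 8 (delete): buf='(empty)' undo_depth=4 redo_depth=0

Answer: empty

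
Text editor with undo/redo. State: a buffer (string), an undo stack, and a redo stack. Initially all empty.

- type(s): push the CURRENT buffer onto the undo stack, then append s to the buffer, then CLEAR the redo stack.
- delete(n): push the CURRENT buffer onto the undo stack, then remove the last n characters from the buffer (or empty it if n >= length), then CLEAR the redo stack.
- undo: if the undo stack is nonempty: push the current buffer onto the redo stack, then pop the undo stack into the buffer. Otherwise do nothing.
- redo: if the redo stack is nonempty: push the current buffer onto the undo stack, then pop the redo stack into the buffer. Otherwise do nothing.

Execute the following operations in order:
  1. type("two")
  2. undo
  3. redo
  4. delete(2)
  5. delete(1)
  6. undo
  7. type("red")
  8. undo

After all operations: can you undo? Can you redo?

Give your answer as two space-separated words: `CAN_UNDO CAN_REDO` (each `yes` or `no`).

After op 1 (type): buf='two' undo_depth=1 redo_depth=0
After op 2 (undo): buf='(empty)' undo_depth=0 redo_depth=1
After op 3 (redo): buf='two' undo_depth=1 redo_depth=0
After op 4 (delete): buf='t' undo_depth=2 redo_depth=0
After op 5 (delete): buf='(empty)' undo_depth=3 redo_depth=0
After op 6 (undo): buf='t' undo_depth=2 redo_depth=1
After op 7 (type): buf='tred' undo_depth=3 redo_depth=0
After op 8 (undo): buf='t' undo_depth=2 redo_depth=1

Answer: yes yes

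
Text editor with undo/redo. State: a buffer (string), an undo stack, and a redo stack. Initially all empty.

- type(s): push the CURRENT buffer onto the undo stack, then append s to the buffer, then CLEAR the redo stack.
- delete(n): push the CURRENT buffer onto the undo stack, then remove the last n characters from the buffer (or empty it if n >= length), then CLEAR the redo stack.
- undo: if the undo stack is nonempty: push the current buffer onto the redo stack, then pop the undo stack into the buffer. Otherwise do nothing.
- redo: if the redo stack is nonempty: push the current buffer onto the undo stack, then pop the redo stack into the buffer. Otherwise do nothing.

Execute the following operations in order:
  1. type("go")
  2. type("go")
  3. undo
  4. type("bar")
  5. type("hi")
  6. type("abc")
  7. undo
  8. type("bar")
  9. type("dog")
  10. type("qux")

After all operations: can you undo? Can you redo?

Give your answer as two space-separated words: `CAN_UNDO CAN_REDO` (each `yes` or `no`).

Answer: yes no

Derivation:
After op 1 (type): buf='go' undo_depth=1 redo_depth=0
After op 2 (type): buf='gogo' undo_depth=2 redo_depth=0
After op 3 (undo): buf='go' undo_depth=1 redo_depth=1
After op 4 (type): buf='gobar' undo_depth=2 redo_depth=0
After op 5 (type): buf='gobarhi' undo_depth=3 redo_depth=0
After op 6 (type): buf='gobarhiabc' undo_depth=4 redo_depth=0
After op 7 (undo): buf='gobarhi' undo_depth=3 redo_depth=1
After op 8 (type): buf='gobarhibar' undo_depth=4 redo_depth=0
After op 9 (type): buf='gobarhibardog' undo_depth=5 redo_depth=0
After op 10 (type): buf='gobarhibardogqux' undo_depth=6 redo_depth=0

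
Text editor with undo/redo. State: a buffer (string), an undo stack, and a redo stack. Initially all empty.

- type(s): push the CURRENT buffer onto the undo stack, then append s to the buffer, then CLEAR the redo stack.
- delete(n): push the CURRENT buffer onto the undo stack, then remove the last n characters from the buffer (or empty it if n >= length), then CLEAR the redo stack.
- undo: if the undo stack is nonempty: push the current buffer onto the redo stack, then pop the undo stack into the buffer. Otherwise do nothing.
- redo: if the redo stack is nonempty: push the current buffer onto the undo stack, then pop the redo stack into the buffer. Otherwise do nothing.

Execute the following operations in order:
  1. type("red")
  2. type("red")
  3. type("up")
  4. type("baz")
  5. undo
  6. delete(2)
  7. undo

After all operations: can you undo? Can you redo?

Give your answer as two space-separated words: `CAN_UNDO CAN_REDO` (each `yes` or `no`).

After op 1 (type): buf='red' undo_depth=1 redo_depth=0
After op 2 (type): buf='redred' undo_depth=2 redo_depth=0
After op 3 (type): buf='redredup' undo_depth=3 redo_depth=0
After op 4 (type): buf='redredupbaz' undo_depth=4 redo_depth=0
After op 5 (undo): buf='redredup' undo_depth=3 redo_depth=1
After op 6 (delete): buf='redred' undo_depth=4 redo_depth=0
After op 7 (undo): buf='redredup' undo_depth=3 redo_depth=1

Answer: yes yes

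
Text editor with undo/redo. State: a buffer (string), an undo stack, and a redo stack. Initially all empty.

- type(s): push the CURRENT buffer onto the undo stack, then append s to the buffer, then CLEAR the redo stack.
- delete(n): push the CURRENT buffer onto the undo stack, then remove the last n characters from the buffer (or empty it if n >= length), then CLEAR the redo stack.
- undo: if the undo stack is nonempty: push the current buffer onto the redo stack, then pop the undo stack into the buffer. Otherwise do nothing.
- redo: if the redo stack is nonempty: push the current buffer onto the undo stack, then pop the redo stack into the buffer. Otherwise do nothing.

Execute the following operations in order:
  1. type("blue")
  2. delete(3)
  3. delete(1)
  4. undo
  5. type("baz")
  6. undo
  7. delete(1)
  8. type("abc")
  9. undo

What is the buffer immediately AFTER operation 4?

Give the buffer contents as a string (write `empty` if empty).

After op 1 (type): buf='blue' undo_depth=1 redo_depth=0
After op 2 (delete): buf='b' undo_depth=2 redo_depth=0
After op 3 (delete): buf='(empty)' undo_depth=3 redo_depth=0
After op 4 (undo): buf='b' undo_depth=2 redo_depth=1

Answer: b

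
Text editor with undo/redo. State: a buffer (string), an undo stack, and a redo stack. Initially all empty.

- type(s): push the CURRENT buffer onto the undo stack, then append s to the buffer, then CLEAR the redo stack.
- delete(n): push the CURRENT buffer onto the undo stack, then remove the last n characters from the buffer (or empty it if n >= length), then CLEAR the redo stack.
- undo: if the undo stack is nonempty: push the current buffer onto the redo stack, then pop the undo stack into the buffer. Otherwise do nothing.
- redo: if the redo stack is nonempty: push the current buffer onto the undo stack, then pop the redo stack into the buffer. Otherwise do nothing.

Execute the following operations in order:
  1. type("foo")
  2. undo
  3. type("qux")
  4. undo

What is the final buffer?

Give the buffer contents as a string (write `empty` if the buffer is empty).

After op 1 (type): buf='foo' undo_depth=1 redo_depth=0
After op 2 (undo): buf='(empty)' undo_depth=0 redo_depth=1
After op 3 (type): buf='qux' undo_depth=1 redo_depth=0
After op 4 (undo): buf='(empty)' undo_depth=0 redo_depth=1

Answer: empty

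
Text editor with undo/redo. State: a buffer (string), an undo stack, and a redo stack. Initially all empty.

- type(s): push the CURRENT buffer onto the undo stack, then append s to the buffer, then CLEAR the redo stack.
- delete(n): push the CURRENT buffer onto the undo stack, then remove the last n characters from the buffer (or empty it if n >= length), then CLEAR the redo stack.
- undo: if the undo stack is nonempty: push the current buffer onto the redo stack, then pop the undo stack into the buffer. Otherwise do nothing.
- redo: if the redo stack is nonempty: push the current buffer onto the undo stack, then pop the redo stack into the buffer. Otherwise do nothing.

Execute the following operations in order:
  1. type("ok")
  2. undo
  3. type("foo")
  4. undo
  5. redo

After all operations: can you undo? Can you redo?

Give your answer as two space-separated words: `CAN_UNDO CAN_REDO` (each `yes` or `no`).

After op 1 (type): buf='ok' undo_depth=1 redo_depth=0
After op 2 (undo): buf='(empty)' undo_depth=0 redo_depth=1
After op 3 (type): buf='foo' undo_depth=1 redo_depth=0
After op 4 (undo): buf='(empty)' undo_depth=0 redo_depth=1
After op 5 (redo): buf='foo' undo_depth=1 redo_depth=0

Answer: yes no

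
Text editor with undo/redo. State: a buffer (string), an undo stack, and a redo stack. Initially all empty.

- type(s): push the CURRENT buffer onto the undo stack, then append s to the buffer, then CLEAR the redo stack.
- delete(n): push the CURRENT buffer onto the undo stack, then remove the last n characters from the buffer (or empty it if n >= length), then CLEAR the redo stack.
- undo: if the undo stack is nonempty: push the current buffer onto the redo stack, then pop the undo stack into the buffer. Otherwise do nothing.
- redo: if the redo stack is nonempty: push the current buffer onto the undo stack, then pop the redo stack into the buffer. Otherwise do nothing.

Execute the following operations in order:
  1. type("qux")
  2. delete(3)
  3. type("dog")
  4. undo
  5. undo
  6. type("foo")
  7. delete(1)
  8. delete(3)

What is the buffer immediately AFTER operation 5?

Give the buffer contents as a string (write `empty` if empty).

After op 1 (type): buf='qux' undo_depth=1 redo_depth=0
After op 2 (delete): buf='(empty)' undo_depth=2 redo_depth=0
After op 3 (type): buf='dog' undo_depth=3 redo_depth=0
After op 4 (undo): buf='(empty)' undo_depth=2 redo_depth=1
After op 5 (undo): buf='qux' undo_depth=1 redo_depth=2

Answer: qux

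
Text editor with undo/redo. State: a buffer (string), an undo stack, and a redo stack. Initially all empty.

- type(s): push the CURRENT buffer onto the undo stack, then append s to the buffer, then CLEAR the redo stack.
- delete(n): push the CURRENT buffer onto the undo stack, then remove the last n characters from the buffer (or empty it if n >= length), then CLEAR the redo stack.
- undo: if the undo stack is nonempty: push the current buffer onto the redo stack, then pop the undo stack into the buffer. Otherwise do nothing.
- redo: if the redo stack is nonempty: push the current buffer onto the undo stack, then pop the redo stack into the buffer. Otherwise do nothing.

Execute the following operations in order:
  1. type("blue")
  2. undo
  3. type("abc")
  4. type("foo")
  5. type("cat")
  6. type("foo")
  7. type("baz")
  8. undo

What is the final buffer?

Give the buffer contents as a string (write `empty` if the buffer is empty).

Answer: abcfoocatfoo

Derivation:
After op 1 (type): buf='blue' undo_depth=1 redo_depth=0
After op 2 (undo): buf='(empty)' undo_depth=0 redo_depth=1
After op 3 (type): buf='abc' undo_depth=1 redo_depth=0
After op 4 (type): buf='abcfoo' undo_depth=2 redo_depth=0
After op 5 (type): buf='abcfoocat' undo_depth=3 redo_depth=0
After op 6 (type): buf='abcfoocatfoo' undo_depth=4 redo_depth=0
After op 7 (type): buf='abcfoocatfoobaz' undo_depth=5 redo_depth=0
After op 8 (undo): buf='abcfoocatfoo' undo_depth=4 redo_depth=1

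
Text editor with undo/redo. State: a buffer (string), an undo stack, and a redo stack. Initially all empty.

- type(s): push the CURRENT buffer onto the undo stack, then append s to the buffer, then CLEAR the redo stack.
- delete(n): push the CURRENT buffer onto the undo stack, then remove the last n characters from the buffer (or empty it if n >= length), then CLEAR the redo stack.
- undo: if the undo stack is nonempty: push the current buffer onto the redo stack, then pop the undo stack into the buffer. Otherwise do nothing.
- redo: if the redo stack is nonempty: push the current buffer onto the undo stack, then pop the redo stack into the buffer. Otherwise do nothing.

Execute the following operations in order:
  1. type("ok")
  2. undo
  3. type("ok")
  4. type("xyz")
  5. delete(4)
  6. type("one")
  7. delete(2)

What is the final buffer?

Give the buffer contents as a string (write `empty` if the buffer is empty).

Answer: oo

Derivation:
After op 1 (type): buf='ok' undo_depth=1 redo_depth=0
After op 2 (undo): buf='(empty)' undo_depth=0 redo_depth=1
After op 3 (type): buf='ok' undo_depth=1 redo_depth=0
After op 4 (type): buf='okxyz' undo_depth=2 redo_depth=0
After op 5 (delete): buf='o' undo_depth=3 redo_depth=0
After op 6 (type): buf='oone' undo_depth=4 redo_depth=0
After op 7 (delete): buf='oo' undo_depth=5 redo_depth=0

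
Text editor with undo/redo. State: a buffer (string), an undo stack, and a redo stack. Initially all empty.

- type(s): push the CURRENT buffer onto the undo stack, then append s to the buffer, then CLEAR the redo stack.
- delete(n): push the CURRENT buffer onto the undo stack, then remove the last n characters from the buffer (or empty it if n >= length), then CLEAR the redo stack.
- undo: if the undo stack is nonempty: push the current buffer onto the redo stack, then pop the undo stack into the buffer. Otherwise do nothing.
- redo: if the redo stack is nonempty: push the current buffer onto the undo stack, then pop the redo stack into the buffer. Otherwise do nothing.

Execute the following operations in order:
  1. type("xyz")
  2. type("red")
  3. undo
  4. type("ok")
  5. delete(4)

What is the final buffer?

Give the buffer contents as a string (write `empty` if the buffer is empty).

After op 1 (type): buf='xyz' undo_depth=1 redo_depth=0
After op 2 (type): buf='xyzred' undo_depth=2 redo_depth=0
After op 3 (undo): buf='xyz' undo_depth=1 redo_depth=1
After op 4 (type): buf='xyzok' undo_depth=2 redo_depth=0
After op 5 (delete): buf='x' undo_depth=3 redo_depth=0

Answer: x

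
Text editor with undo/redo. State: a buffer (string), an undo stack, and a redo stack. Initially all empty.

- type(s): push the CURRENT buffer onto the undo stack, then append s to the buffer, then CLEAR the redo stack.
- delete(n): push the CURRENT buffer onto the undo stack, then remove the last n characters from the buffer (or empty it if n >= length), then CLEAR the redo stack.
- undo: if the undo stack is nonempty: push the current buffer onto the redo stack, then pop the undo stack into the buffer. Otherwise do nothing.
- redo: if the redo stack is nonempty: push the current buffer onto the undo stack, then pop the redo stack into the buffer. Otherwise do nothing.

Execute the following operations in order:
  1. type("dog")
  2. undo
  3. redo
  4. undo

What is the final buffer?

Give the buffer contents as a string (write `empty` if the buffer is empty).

After op 1 (type): buf='dog' undo_depth=1 redo_depth=0
After op 2 (undo): buf='(empty)' undo_depth=0 redo_depth=1
After op 3 (redo): buf='dog' undo_depth=1 redo_depth=0
After op 4 (undo): buf='(empty)' undo_depth=0 redo_depth=1

Answer: empty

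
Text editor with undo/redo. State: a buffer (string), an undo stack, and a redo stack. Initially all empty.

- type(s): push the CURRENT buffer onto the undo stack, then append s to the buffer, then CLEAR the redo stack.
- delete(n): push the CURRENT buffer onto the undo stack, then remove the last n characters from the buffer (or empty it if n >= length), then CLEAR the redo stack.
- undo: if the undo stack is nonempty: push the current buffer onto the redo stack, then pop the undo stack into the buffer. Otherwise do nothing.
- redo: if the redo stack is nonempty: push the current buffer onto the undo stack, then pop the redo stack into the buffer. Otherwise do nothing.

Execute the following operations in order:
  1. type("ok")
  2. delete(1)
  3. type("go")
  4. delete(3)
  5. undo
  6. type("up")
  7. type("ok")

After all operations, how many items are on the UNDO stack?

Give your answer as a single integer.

After op 1 (type): buf='ok' undo_depth=1 redo_depth=0
After op 2 (delete): buf='o' undo_depth=2 redo_depth=0
After op 3 (type): buf='ogo' undo_depth=3 redo_depth=0
After op 4 (delete): buf='(empty)' undo_depth=4 redo_depth=0
After op 5 (undo): buf='ogo' undo_depth=3 redo_depth=1
After op 6 (type): buf='ogoup' undo_depth=4 redo_depth=0
After op 7 (type): buf='ogoupok' undo_depth=5 redo_depth=0

Answer: 5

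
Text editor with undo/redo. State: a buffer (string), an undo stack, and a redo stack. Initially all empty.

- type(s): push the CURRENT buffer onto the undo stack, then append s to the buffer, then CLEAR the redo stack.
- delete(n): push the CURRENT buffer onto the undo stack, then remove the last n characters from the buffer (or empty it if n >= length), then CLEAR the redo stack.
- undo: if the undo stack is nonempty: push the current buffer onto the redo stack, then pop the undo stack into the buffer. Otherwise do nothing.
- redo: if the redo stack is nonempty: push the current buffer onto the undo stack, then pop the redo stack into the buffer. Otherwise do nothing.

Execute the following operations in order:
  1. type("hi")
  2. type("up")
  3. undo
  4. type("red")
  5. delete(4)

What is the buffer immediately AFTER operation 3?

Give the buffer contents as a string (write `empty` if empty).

After op 1 (type): buf='hi' undo_depth=1 redo_depth=0
After op 2 (type): buf='hiup' undo_depth=2 redo_depth=0
After op 3 (undo): buf='hi' undo_depth=1 redo_depth=1

Answer: hi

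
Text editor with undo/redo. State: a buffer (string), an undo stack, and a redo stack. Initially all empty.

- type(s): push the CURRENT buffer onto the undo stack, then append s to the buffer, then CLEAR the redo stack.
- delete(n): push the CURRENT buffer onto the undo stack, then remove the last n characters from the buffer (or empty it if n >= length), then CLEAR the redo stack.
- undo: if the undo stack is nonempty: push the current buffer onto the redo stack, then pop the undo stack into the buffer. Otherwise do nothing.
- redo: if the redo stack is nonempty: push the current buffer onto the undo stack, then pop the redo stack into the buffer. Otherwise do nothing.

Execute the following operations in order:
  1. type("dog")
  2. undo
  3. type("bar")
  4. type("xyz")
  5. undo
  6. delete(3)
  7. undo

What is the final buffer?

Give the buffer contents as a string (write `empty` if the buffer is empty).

Answer: bar

Derivation:
After op 1 (type): buf='dog' undo_depth=1 redo_depth=0
After op 2 (undo): buf='(empty)' undo_depth=0 redo_depth=1
After op 3 (type): buf='bar' undo_depth=1 redo_depth=0
After op 4 (type): buf='barxyz' undo_depth=2 redo_depth=0
After op 5 (undo): buf='bar' undo_depth=1 redo_depth=1
After op 6 (delete): buf='(empty)' undo_depth=2 redo_depth=0
After op 7 (undo): buf='bar' undo_depth=1 redo_depth=1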